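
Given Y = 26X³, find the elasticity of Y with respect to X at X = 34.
Elasticity = 3

Elasticity = (dY/dX) · (X/Y)

dY/dX = 78·X²
At X = 34: dY/dX = 90168, Y = 1021904

Elasticity = 90168 · (34 / 1021904) = 3

Interpretation: for a small percentage change in X, the percentage change in Y is approximately 3.00 times as large.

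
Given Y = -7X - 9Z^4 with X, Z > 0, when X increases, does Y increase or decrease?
Y decreases

Taking the partial derivative:
∂Y/∂X = -7

∂Y/∂X = -7 < 0 (assuming positive values)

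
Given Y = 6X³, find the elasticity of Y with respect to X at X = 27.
Elasticity = 3

Elasticity = (dY/dX) · (X/Y)

dY/dX = 18·X²
At X = 27: dY/dX = 13122, Y = 118098

Elasticity = 13122 · (27 / 118098) = 3

Interpretation: for a small percentage change in X, the percentage change in Y is approximately 3.00 times as large.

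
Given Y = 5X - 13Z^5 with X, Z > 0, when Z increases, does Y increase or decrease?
Y decreases

Taking the partial derivative:
∂Y/∂Z = -65Z^4

∂Y/∂Z = -65Z^4 < 0 (assuming positive values)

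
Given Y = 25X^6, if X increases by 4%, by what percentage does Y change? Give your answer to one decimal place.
26.5%

For Y = 25X^6:
If X → X(1 + 0.04)
Then Y → Y · (1 + 0.04)^6
     ≈ Y · 1.2653

Percentage change = ((1 + 0.04)^6 − 1) × 100% ≈ 26.5%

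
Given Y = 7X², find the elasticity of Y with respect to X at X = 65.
Elasticity = 2

Elasticity = (dY/dX) · (X/Y)

dY/dX = 14·X
At X = 65: dY/dX = 910, Y = 29575

Elasticity = 910 · (65 / 29575) = 2

Interpretation: for a small percentage change in X, the percentage change in Y is approximately 2.00 times as large.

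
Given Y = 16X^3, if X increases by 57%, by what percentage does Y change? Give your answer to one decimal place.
287.0%

For Y = 16X^3:
If X → X(1 + 0.57)
Then Y → Y · (1 + 0.57)^3
     ≈ Y · 3.8699

Percentage change = ((1 + 0.57)^3 − 1) × 100% ≈ 287.0%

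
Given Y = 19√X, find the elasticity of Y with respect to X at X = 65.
Elasticity = 1/2

Elasticity = (dY/dX) · (X/Y)

dY/dX = 19/(2·√X)
At X = 65: dY/dX = 19·√65/130, Y = 19·√65

Elasticity = (19·√65/130) · (65 / (19·√65)) = 1/2

Interpretation: for a small percentage change in X, the percentage change in Y is approximately 0.50 times as large.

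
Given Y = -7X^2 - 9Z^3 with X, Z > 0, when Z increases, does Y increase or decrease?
Y decreases

Taking the partial derivative:
∂Y/∂Z = -27Z^2

∂Y/∂Z = -27Z^2 < 0 (assuming positive values)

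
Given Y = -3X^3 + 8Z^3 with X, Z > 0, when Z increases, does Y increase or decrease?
Y increases

Taking the partial derivative:
∂Y/∂Z = 24Z^2

∂Y/∂Z = 24Z^2 > 0 (assuming positive values)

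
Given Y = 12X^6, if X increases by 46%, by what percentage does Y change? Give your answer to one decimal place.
868.5%

For Y = 12X^6:
If X → X(1 + 0.46)
Then Y → Y · (1 + 0.46)^6
     ≈ Y · 9.6854

Percentage change = ((1 + 0.46)^6 − 1) × 100% ≈ 868.5%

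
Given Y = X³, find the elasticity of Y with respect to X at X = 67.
Elasticity = 3

Elasticity = (dY/dX) · (X/Y)

dY/dX = 3·X²
At X = 67: dY/dX = 13467, Y = 300763

Elasticity = 13467 · (67 / 300763) = 3

Interpretation: for a small percentage change in X, the percentage change in Y is approximately 3.00 times as large.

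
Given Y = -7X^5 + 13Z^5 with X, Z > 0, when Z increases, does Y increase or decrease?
Y increases

Taking the partial derivative:
∂Y/∂Z = 65Z^4

∂Y/∂Z = 65Z^4 > 0 (assuming positive values)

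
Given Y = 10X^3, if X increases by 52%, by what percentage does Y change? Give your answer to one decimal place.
251.2%

For Y = 10X^3:
If X → X(1 + 0.52)
Then Y → Y · (1 + 0.52)^3
     ≈ Y · 3.5118

Percentage change = ((1 + 0.52)^3 − 1) × 100% ≈ 251.2%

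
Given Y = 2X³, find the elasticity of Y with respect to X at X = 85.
Elasticity = 3

Elasticity = (dY/dX) · (X/Y)

dY/dX = 6·X²
At X = 85: dY/dX = 43350, Y = 1228250

Elasticity = 43350 · (85 / 1228250) = 3

Interpretation: for a small percentage change in X, the percentage change in Y is approximately 3.00 times as large.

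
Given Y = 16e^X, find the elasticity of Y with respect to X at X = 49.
Elasticity = 49

Elasticity = (dY/dX) · (X/Y)

dY/dX = 16·e^X
At X = 49: dY/dX = 16·e^49, Y = 16·e^49

Elasticity = (16·e^49) · (49 / (16·e^49)) = 49

Interpretation: for a small percentage change in X, the percentage change in Y is approximately 49.00 times as large.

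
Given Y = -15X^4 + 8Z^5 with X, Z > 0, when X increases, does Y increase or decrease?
Y decreases

Taking the partial derivative:
∂Y/∂X = -60X^3

∂Y/∂X = -60X^3 < 0 (assuming positive values)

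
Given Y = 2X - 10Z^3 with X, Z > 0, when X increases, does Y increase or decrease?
Y increases

Taking the partial derivative:
∂Y/∂X = 2

∂Y/∂X = 2 > 0 (assuming positive values)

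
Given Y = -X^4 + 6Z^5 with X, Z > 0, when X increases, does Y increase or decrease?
Y decreases

Taking the partial derivative:
∂Y/∂X = -4X^3

∂Y/∂X = -4X^3 < 0 (assuming positive values)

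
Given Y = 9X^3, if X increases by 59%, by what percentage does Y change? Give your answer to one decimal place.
302.0%

For Y = 9X^3:
If X → X(1 + 0.59)
Then Y → Y · (1 + 0.59)^3
     ≈ Y · 4.0197

Percentage change = ((1 + 0.59)^3 − 1) × 100% ≈ 302.0%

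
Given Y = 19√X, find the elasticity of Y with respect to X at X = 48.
Elasticity = 1/2

Elasticity = (dY/dX) · (X/Y)

dY/dX = 19/(2·√X)
At X = 48: dY/dX = 19·√3/24, Y = 76·√3

Elasticity = (19·√3/24) · (48 / (76·√3)) = 1/2

Interpretation: for a small percentage change in X, the percentage change in Y is approximately 0.50 times as large.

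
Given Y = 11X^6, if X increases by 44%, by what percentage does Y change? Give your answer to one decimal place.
791.6%

For Y = 11X^6:
If X → X(1 + 0.44)
Then Y → Y · (1 + 0.44)^6
     ≈ Y · 8.9161

Percentage change = ((1 + 0.44)^6 − 1) × 100% ≈ 791.6%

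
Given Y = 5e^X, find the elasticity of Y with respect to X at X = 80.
Elasticity = 80

Elasticity = (dY/dX) · (X/Y)

dY/dX = 5·e^X
At X = 80: dY/dX = 5·e^80, Y = 5·e^80

Elasticity = (5·e^80) · (80 / (5·e^80)) = 80

Interpretation: for a small percentage change in X, the percentage change in Y is approximately 80.00 times as large.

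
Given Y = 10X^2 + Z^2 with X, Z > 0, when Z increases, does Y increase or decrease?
Y increases

Taking the partial derivative:
∂Y/∂Z = 2Z

∂Y/∂Z = 2Z > 0 (assuming positive values)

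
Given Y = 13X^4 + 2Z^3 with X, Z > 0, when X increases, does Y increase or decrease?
Y increases

Taking the partial derivative:
∂Y/∂X = 52X^3

∂Y/∂X = 52X^3 > 0 (assuming positive values)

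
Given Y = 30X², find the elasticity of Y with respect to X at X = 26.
Elasticity = 2

Elasticity = (dY/dX) · (X/Y)

dY/dX = 60·X
At X = 26: dY/dX = 1560, Y = 20280

Elasticity = 1560 · (26 / 20280) = 2

Interpretation: for a small percentage change in X, the percentage change in Y is approximately 2.00 times as large.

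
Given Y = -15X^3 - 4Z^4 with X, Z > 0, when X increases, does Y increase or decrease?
Y decreases

Taking the partial derivative:
∂Y/∂X = -45X^2

∂Y/∂X = -45X^2 < 0 (assuming positive values)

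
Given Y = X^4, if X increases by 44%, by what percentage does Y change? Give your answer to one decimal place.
330.0%

For Y = X^4:
If X → X(1 + 0.44)
Then Y → Y · (1 + 0.44)^4
     ≈ Y · 4.2998

Percentage change = ((1 + 0.44)^4 − 1) × 100% ≈ 330.0%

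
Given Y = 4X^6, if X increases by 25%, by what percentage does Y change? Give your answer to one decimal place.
281.5%

For Y = 4X^6:
If X → X(1 + 0.25)
Then Y → Y · (1 + 0.25)^6
     ≈ Y · 3.8147

Percentage change = ((1 + 0.25)^6 − 1) × 100% ≈ 281.5%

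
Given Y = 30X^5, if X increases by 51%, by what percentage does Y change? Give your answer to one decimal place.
685.0%

For Y = 30X^5:
If X → X(1 + 0.51)
Then Y → Y · (1 + 0.51)^5
     ≈ Y · 7.8503

Percentage change = ((1 + 0.51)^5 − 1) × 100% ≈ 685.0%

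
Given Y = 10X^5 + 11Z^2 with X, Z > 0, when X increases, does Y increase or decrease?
Y increases

Taking the partial derivative:
∂Y/∂X = 50X^4

∂Y/∂X = 50X^4 > 0 (assuming positive values)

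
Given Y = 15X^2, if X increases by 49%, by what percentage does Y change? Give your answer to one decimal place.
122.0%

For Y = 15X^2:
If X → X(1 + 0.49)
Then Y → Y · (1 + 0.49)^2
     = Y · 2.2201

Percentage change = ((1 + 0.49)^2 − 1) × 100% ≈ 122.0%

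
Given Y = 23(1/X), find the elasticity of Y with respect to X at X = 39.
Elasticity = -1

Elasticity = (dY/dX) · (X/Y)

dY/dX = -23/X²
At X = 39: dY/dX = -23/1521, Y = 23/39

Elasticity = (-23/1521) · (39 / (23/39)) = -1

Interpretation: for a small percentage change in X, the percentage change in Y is approximately -1.00 times as large.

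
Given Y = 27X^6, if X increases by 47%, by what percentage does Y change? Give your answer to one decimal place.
909.0%

For Y = 27X^6:
If X → X(1 + 0.47)
Then Y → Y · (1 + 0.47)^6
     ≈ Y · 10.0903

Percentage change = ((1 + 0.47)^6 − 1) × 100% ≈ 909.0%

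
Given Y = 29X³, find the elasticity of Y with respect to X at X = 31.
Elasticity = 3

Elasticity = (dY/dX) · (X/Y)

dY/dX = 87·X²
At X = 31: dY/dX = 83607, Y = 863939

Elasticity = 83607 · (31 / 863939) = 3

Interpretation: for a small percentage change in X, the percentage change in Y is approximately 3.00 times as large.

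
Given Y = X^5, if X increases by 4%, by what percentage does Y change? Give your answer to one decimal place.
21.7%

For Y = X^5:
If X → X(1 + 0.04)
Then Y → Y · (1 + 0.04)^5
     ≈ Y · 1.2167

Percentage change = ((1 + 0.04)^5 − 1) × 100% ≈ 21.7%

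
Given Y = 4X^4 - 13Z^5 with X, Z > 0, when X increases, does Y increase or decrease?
Y increases

Taking the partial derivative:
∂Y/∂X = 16X^3

∂Y/∂X = 16X^3 > 0 (assuming positive values)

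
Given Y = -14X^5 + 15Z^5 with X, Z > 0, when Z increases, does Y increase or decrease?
Y increases

Taking the partial derivative:
∂Y/∂Z = 75Z^4

∂Y/∂Z = 75Z^4 > 0 (assuming positive values)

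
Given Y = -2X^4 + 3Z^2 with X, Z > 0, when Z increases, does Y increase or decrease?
Y increases

Taking the partial derivative:
∂Y/∂Z = 6Z

∂Y/∂Z = 6Z > 0 (assuming positive values)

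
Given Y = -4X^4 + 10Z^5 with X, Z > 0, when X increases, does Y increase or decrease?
Y decreases

Taking the partial derivative:
∂Y/∂X = -16X^3

∂Y/∂X = -16X^3 < 0 (assuming positive values)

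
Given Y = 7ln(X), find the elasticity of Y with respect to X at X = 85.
Elasticity = 1/ln(85) ≈ 0.2251

Elasticity = (dY/dX) · (X/Y)

dY/dX = 7/X
At X = 85: dY/dX = 7/85, Y = 7·ln(85)

Elasticity = (7/85) · (85 / (7·ln(85))) = 1/ln(85) ≈ 0.2251

Interpretation: for a small percentage change in X, the percentage change in Y is approximately 0.23 times as large.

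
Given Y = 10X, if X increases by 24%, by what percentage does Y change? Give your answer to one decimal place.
24.0%

For Y = 10X:
If X → X(1 + 0.24)
Then Y → Y · (1 + 0.24)^1
     = Y · 1.2400

Percentage change = ((1 + 0.24)^1 − 1) × 100% = 24.0%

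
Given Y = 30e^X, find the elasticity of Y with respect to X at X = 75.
Elasticity = 75

Elasticity = (dY/dX) · (X/Y)

dY/dX = 30·e^X
At X = 75: dY/dX = 30·e^75, Y = 30·e^75

Elasticity = (30·e^75) · (75 / (30·e^75)) = 75

Interpretation: for a small percentage change in X, the percentage change in Y is approximately 75.00 times as large.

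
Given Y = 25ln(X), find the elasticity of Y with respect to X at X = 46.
Elasticity = 1/ln(46) ≈ 0.2612

Elasticity = (dY/dX) · (X/Y)

dY/dX = 25/X
At X = 46: dY/dX = 25/46, Y = 25·ln(46)

Elasticity = (25/46) · (46 / (25·ln(46))) = 1/ln(46) ≈ 0.2612

Interpretation: for a small percentage change in X, the percentage change in Y is approximately 0.26 times as large.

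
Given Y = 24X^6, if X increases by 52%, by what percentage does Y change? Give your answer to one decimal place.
1133.3%

For Y = 24X^6:
If X → X(1 + 0.52)
Then Y → Y · (1 + 0.52)^6
     ≈ Y · 12.3328

Percentage change = ((1 + 0.52)^6 − 1) × 100% ≈ 1133.3%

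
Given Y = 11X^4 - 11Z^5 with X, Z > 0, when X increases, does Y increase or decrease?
Y increases

Taking the partial derivative:
∂Y/∂X = 44X^3

∂Y/∂X = 44X^3 > 0 (assuming positive values)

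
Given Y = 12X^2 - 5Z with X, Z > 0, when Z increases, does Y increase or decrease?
Y decreases

Taking the partial derivative:
∂Y/∂Z = -5

∂Y/∂Z = -5 < 0 (assuming positive values)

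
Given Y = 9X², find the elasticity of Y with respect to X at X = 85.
Elasticity = 2

Elasticity = (dY/dX) · (X/Y)

dY/dX = 18·X
At X = 85: dY/dX = 1530, Y = 65025

Elasticity = 1530 · (85 / 65025) = 2

Interpretation: for a small percentage change in X, the percentage change in Y is approximately 2.00 times as large.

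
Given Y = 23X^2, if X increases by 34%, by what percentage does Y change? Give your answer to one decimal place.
79.6%

For Y = 23X^2:
If X → X(1 + 0.34)
Then Y → Y · (1 + 0.34)^2
     = Y · 1.7956

Percentage change = ((1 + 0.34)^2 − 1) × 100% ≈ 79.6%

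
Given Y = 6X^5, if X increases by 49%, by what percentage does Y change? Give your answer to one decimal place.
634.4%

For Y = 6X^5:
If X → X(1 + 0.49)
Then Y → Y · (1 + 0.49)^5
     ≈ Y · 7.3440

Percentage change = ((1 + 0.49)^5 − 1) × 100% ≈ 634.4%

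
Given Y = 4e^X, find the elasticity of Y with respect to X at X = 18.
Elasticity = 18

Elasticity = (dY/dX) · (X/Y)

dY/dX = 4·e^X
At X = 18: dY/dX = 4·e^18, Y = 4·e^18

Elasticity = (4·e^18) · (18 / (4·e^18)) = 18

Interpretation: for a small percentage change in X, the percentage change in Y is approximately 18.00 times as large.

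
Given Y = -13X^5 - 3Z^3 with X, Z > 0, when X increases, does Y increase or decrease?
Y decreases

Taking the partial derivative:
∂Y/∂X = -65X^4

∂Y/∂X = -65X^4 < 0 (assuming positive values)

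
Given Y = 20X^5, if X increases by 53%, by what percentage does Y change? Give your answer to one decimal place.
738.4%

For Y = 20X^5:
If X → X(1 + 0.53)
Then Y → Y · (1 + 0.53)^5
     ≈ Y · 8.3841

Percentage change = ((1 + 0.53)^5 − 1) × 100% ≈ 738.4%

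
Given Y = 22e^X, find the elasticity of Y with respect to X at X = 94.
Elasticity = 94

Elasticity = (dY/dX) · (X/Y)

dY/dX = 22·e^X
At X = 94: dY/dX = 22·e^94, Y = 22·e^94

Elasticity = (22·e^94) · (94 / (22·e^94)) = 94

Interpretation: for a small percentage change in X, the percentage change in Y is approximately 94.00 times as large.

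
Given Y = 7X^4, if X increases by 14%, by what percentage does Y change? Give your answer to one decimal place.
68.9%

For Y = 7X^4:
If X → X(1 + 0.14)
Then Y → Y · (1 + 0.14)^4
     ≈ Y · 1.6890

Percentage change = ((1 + 0.14)^4 − 1) × 100% ≈ 68.9%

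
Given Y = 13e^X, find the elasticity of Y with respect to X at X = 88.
Elasticity = 88

Elasticity = (dY/dX) · (X/Y)

dY/dX = 13·e^X
At X = 88: dY/dX = 13·e^88, Y = 13·e^88

Elasticity = (13·e^88) · (88 / (13·e^88)) = 88

Interpretation: for a small percentage change in X, the percentage change in Y is approximately 88.00 times as large.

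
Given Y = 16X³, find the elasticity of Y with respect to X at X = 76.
Elasticity = 3

Elasticity = (dY/dX) · (X/Y)

dY/dX = 48·X²
At X = 76: dY/dX = 277248, Y = 7023616

Elasticity = 277248 · (76 / 7023616) = 3

Interpretation: for a small percentage change in X, the percentage change in Y is approximately 3.00 times as large.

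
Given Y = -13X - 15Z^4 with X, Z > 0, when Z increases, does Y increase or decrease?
Y decreases

Taking the partial derivative:
∂Y/∂Z = -60Z^3

∂Y/∂Z = -60Z^3 < 0 (assuming positive values)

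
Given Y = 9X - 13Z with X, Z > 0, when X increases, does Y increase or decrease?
Y increases

Taking the partial derivative:
∂Y/∂X = 9

∂Y/∂X = 9 > 0 (assuming positive values)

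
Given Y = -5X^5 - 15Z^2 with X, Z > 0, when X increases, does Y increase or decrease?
Y decreases

Taking the partial derivative:
∂Y/∂X = -25X^4

∂Y/∂X = -25X^4 < 0 (assuming positive values)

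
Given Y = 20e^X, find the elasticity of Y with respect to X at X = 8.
Elasticity = 8

Elasticity = (dY/dX) · (X/Y)

dY/dX = 20·e^X
At X = 8: dY/dX = 20·e^8, Y = 20·e^8

Elasticity = (20·e^8) · (8 / (20·e^8)) = 8

Interpretation: for a small percentage change in X, the percentage change in Y is approximately 8.00 times as large.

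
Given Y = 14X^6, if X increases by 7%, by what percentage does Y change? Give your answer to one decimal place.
50.1%

For Y = 14X^6:
If X → X(1 + 0.07)
Then Y → Y · (1 + 0.07)^6
     ≈ Y · 1.5007

Percentage change = ((1 + 0.07)^6 − 1) × 100% ≈ 50.1%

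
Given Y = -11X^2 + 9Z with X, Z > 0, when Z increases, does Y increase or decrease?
Y increases

Taking the partial derivative:
∂Y/∂Z = 9

∂Y/∂Z = 9 > 0 (assuming positive values)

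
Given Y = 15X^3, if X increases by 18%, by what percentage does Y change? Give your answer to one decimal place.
64.3%

For Y = 15X^3:
If X → X(1 + 0.18)
Then Y → Y · (1 + 0.18)^3
     ≈ Y · 1.6430

Percentage change = ((1 + 0.18)^3 − 1) × 100% ≈ 64.3%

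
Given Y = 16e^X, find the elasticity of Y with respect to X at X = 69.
Elasticity = 69

Elasticity = (dY/dX) · (X/Y)

dY/dX = 16·e^X
At X = 69: dY/dX = 16·e^69, Y = 16·e^69

Elasticity = (16·e^69) · (69 / (16·e^69)) = 69

Interpretation: for a small percentage change in X, the percentage change in Y is approximately 69.00 times as large.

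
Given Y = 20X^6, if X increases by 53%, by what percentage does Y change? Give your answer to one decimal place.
1182.8%

For Y = 20X^6:
If X → X(1 + 0.53)
Then Y → Y · (1 + 0.53)^6
     ≈ Y · 12.8277

Percentage change = ((1 + 0.53)^6 − 1) × 100% ≈ 1182.8%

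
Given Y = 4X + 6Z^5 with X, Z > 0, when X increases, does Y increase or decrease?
Y increases

Taking the partial derivative:
∂Y/∂X = 4

∂Y/∂X = 4 > 0 (assuming positive values)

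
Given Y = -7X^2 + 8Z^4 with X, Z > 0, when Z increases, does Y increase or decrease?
Y increases

Taking the partial derivative:
∂Y/∂Z = 32Z^3

∂Y/∂Z = 32Z^3 > 0 (assuming positive values)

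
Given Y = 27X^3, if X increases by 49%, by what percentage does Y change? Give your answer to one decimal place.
230.8%

For Y = 27X^3:
If X → X(1 + 0.49)
Then Y → Y · (1 + 0.49)^3
     ≈ Y · 3.3079

Percentage change = ((1 + 0.49)^3 − 1) × 100% ≈ 230.8%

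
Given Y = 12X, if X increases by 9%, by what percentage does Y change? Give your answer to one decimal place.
9.0%

For Y = 12X:
If X → X(1 + 0.09)
Then Y → Y · (1 + 0.09)^1
     = Y · 1.0900

Percentage change = ((1 + 0.09)^1 − 1) × 100% = 9.0%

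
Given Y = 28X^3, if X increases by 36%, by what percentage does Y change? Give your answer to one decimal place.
151.5%

For Y = 28X^3:
If X → X(1 + 0.36)
Then Y → Y · (1 + 0.36)^3
     ≈ Y · 2.5155

Percentage change = ((1 + 0.36)^3 − 1) × 100% ≈ 151.5%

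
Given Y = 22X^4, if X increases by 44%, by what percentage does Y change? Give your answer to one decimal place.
330.0%

For Y = 22X^4:
If X → X(1 + 0.44)
Then Y → Y · (1 + 0.44)^4
     ≈ Y · 4.2998

Percentage change = ((1 + 0.44)^4 − 1) × 100% ≈ 330.0%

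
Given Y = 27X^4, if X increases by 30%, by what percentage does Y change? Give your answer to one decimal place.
185.6%

For Y = 27X^4:
If X → X(1 + 0.3)
Then Y → Y · (1 + 0.3)^4
     = Y · 2.8561

Percentage change = ((1 + 0.3)^4 − 1) × 100% ≈ 185.6%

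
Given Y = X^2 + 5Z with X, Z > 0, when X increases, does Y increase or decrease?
Y increases

Taking the partial derivative:
∂Y/∂X = 2X

∂Y/∂X = 2X > 0 (assuming positive values)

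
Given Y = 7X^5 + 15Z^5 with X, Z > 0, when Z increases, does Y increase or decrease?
Y increases

Taking the partial derivative:
∂Y/∂Z = 75Z^4

∂Y/∂Z = 75Z^4 > 0 (assuming positive values)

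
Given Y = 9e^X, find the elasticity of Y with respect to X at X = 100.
Elasticity = 100

Elasticity = (dY/dX) · (X/Y)

dY/dX = 9·e^X
At X = 100: dY/dX = 9·e^100, Y = 9·e^100

Elasticity = (9·e^100) · (100 / (9·e^100)) = 100

Interpretation: for a small percentage change in X, the percentage change in Y is approximately 100.00 times as large.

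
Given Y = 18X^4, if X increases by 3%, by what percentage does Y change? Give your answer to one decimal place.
12.6%

For Y = 18X^4:
If X → X(1 + 0.03)
Then Y → Y · (1 + 0.03)^4
     ≈ Y · 1.1255

Percentage change = ((1 + 0.03)^4 − 1) × 100% ≈ 12.6%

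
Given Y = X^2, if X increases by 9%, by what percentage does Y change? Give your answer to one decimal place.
18.8%

For Y = X^2:
If X → X(1 + 0.09)
Then Y → Y · (1 + 0.09)^2
     = Y · 1.1881

Percentage change = ((1 + 0.09)^2 − 1) × 100% ≈ 18.8%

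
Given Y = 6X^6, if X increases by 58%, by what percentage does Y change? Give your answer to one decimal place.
1455.8%

For Y = 6X^6:
If X → X(1 + 0.58)
Then Y → Y · (1 + 0.58)^6
     ≈ Y · 15.5576

Percentage change = ((1 + 0.58)^6 − 1) × 100% ≈ 1455.8%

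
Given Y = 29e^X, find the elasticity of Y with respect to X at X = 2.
Elasticity = 2

Elasticity = (dY/dX) · (X/Y)

dY/dX = 29·e^X
At X = 2: dY/dX = 29·e^2, Y = 29·e^2

Elasticity = (29·e^2) · (2 / (29·e^2)) = 2

Interpretation: for a small percentage change in X, the percentage change in Y is approximately 2.00 times as large.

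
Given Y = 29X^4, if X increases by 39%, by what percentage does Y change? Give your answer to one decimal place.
273.3%

For Y = 29X^4:
If X → X(1 + 0.39)
Then Y → Y · (1 + 0.39)^4
     ≈ Y · 3.7330

Percentage change = ((1 + 0.39)^4 − 1) × 100% ≈ 273.3%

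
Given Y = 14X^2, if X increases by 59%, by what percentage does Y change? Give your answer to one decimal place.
152.8%

For Y = 14X^2:
If X → X(1 + 0.59)
Then Y → Y · (1 + 0.59)^2
     = Y · 2.5281

Percentage change = ((1 + 0.59)^2 − 1) × 100% ≈ 152.8%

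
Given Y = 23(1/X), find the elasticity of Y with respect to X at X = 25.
Elasticity = -1

Elasticity = (dY/dX) · (X/Y)

dY/dX = -23/X²
At X = 25: dY/dX = -23/625, Y = 23/25

Elasticity = (-23/625) · (25 / (23/25)) = -1

Interpretation: for a small percentage change in X, the percentage change in Y is approximately -1.00 times as large.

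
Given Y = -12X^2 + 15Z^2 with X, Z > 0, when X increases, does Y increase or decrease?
Y decreases

Taking the partial derivative:
∂Y/∂X = -24X

∂Y/∂X = -24X < 0 (assuming positive values)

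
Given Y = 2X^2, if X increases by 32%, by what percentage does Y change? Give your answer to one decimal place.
74.2%

For Y = 2X^2:
If X → X(1 + 0.32)
Then Y → Y · (1 + 0.32)^2
     = Y · 1.7424

Percentage change = ((1 + 0.32)^2 − 1) × 100% ≈ 74.2%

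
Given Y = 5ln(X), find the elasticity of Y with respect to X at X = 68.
Elasticity = 1/ln(68) ≈ 0.2370

Elasticity = (dY/dX) · (X/Y)

dY/dX = 5/X
At X = 68: dY/dX = 5/68, Y = 5·ln(68)

Elasticity = (5/68) · (68 / (5·ln(68))) = 1/ln(68) ≈ 0.2370

Interpretation: for a small percentage change in X, the percentage change in Y is approximately 0.24 times as large.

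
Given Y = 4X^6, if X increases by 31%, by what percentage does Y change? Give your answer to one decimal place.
405.4%

For Y = 4X^6:
If X → X(1 + 0.31)
Then Y → Y · (1 + 0.31)^6
     ≈ Y · 5.0539

Percentage change = ((1 + 0.31)^6 − 1) × 100% ≈ 405.4%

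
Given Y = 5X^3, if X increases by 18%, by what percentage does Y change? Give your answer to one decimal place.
64.3%

For Y = 5X^3:
If X → X(1 + 0.18)
Then Y → Y · (1 + 0.18)^3
     ≈ Y · 1.6430

Percentage change = ((1 + 0.18)^3 − 1) × 100% ≈ 64.3%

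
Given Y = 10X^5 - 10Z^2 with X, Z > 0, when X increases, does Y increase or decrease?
Y increases

Taking the partial derivative:
∂Y/∂X = 50X^4

∂Y/∂X = 50X^4 > 0 (assuming positive values)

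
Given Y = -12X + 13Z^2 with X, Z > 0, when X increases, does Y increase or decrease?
Y decreases

Taking the partial derivative:
∂Y/∂X = -12

∂Y/∂X = -12 < 0 (assuming positive values)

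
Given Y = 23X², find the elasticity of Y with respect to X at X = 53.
Elasticity = 2

Elasticity = (dY/dX) · (X/Y)

dY/dX = 46·X
At X = 53: dY/dX = 2438, Y = 64607

Elasticity = 2438 · (53 / 64607) = 2

Interpretation: for a small percentage change in X, the percentage change in Y is approximately 2.00 times as large.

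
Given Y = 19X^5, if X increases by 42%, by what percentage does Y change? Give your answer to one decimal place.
477.4%

For Y = 19X^5:
If X → X(1 + 0.42)
Then Y → Y · (1 + 0.42)^5
     ≈ Y · 5.7735

Percentage change = ((1 + 0.42)^5 − 1) × 100% ≈ 477.4%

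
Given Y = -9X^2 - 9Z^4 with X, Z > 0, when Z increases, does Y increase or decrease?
Y decreases

Taking the partial derivative:
∂Y/∂Z = -36Z^3

∂Y/∂Z = -36Z^3 < 0 (assuming positive values)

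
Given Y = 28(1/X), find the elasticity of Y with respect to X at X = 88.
Elasticity = -1

Elasticity = (dY/dX) · (X/Y)

dY/dX = -28/X²
At X = 88: dY/dX = -7/1936, Y = 7/22

Elasticity = (-7/1936) · (88 / (7/22)) = -1

Interpretation: for a small percentage change in X, the percentage change in Y is approximately -1.00 times as large.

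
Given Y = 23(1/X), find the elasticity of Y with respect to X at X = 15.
Elasticity = -1

Elasticity = (dY/dX) · (X/Y)

dY/dX = -23/X²
At X = 15: dY/dX = -23/225, Y = 23/15

Elasticity = (-23/225) · (15 / (23/15)) = -1

Interpretation: for a small percentage change in X, the percentage change in Y is approximately -1.00 times as large.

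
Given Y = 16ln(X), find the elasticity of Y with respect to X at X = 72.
Elasticity = 1/ln(72) ≈ 0.2338

Elasticity = (dY/dX) · (X/Y)

dY/dX = 16/X
At X = 72: dY/dX = 2/9, Y = 16·ln(72)

Elasticity = (2/9) · (72 / (16·ln(72))) = 1/ln(72) ≈ 0.2338

Interpretation: for a small percentage change in X, the percentage change in Y is approximately 0.23 times as large.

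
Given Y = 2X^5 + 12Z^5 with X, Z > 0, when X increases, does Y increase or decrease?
Y increases

Taking the partial derivative:
∂Y/∂X = 10X^4

∂Y/∂X = 10X^4 > 0 (assuming positive values)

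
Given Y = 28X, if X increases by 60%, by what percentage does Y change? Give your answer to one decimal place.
60.0%

For Y = 28X:
If X → X(1 + 0.6)
Then Y → Y · (1 + 0.6)^1
     = Y · 1.6000

Percentage change = ((1 + 0.6)^1 − 1) × 100% = 60.0%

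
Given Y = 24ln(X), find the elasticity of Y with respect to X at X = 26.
Elasticity = 1/ln(26) ≈ 0.3069

Elasticity = (dY/dX) · (X/Y)

dY/dX = 24/X
At X = 26: dY/dX = 12/13, Y = 24·ln(26)

Elasticity = (12/13) · (26 / (24·ln(26))) = 1/ln(26) ≈ 0.3069

Interpretation: for a small percentage change in X, the percentage change in Y is approximately 0.31 times as large.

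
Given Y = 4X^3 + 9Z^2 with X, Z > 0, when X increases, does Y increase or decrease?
Y increases

Taking the partial derivative:
∂Y/∂X = 12X^2

∂Y/∂X = 12X^2 > 0 (assuming positive values)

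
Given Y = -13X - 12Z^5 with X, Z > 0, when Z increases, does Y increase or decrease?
Y decreases

Taking the partial derivative:
∂Y/∂Z = -60Z^4

∂Y/∂Z = -60Z^4 < 0 (assuming positive values)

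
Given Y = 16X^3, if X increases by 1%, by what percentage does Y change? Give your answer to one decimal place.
3.0%

For Y = 16X^3:
If X → X(1 + 0.01)
Then Y → Y · (1 + 0.01)^3
     ≈ Y · 1.0303

Percentage change = ((1 + 0.01)^3 − 1) × 100% ≈ 3.0%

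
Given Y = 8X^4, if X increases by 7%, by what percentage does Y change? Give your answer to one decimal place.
31.1%

For Y = 8X^4:
If X → X(1 + 0.07)
Then Y → Y · (1 + 0.07)^4
     ≈ Y · 1.3108

Percentage change = ((1 + 0.07)^4 − 1) × 100% ≈ 31.1%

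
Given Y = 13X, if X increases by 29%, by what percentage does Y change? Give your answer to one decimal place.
29.0%

For Y = 13X:
If X → X(1 + 0.29)
Then Y → Y · (1 + 0.29)^1
     = Y · 1.2900

Percentage change = ((1 + 0.29)^1 − 1) × 100% = 29.0%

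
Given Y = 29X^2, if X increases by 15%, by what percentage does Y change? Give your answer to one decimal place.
32.3%

For Y = 29X^2:
If X → X(1 + 0.15)
Then Y → Y · (1 + 0.15)^2
     = Y · 1.3225

Percentage change = ((1 + 0.15)^2 − 1) × 100% ≈ 32.3%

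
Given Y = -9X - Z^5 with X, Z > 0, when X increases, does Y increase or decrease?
Y decreases

Taking the partial derivative:
∂Y/∂X = -9

∂Y/∂X = -9 < 0 (assuming positive values)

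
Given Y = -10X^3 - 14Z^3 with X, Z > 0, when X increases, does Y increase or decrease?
Y decreases

Taking the partial derivative:
∂Y/∂X = -30X^2

∂Y/∂X = -30X^2 < 0 (assuming positive values)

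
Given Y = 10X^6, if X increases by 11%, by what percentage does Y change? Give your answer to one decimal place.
87.0%

For Y = 10X^6:
If X → X(1 + 0.11)
Then Y → Y · (1 + 0.11)^6
     ≈ Y · 1.8704

Percentage change = ((1 + 0.11)^6 − 1) × 100% ≈ 87.0%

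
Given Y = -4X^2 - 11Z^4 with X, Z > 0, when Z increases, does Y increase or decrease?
Y decreases

Taking the partial derivative:
∂Y/∂Z = -44Z^3

∂Y/∂Z = -44Z^3 < 0 (assuming positive values)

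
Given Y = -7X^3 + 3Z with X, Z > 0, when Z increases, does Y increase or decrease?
Y increases

Taking the partial derivative:
∂Y/∂Z = 3

∂Y/∂Z = 3 > 0 (assuming positive values)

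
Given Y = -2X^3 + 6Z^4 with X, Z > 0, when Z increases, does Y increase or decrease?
Y increases

Taking the partial derivative:
∂Y/∂Z = 24Z^3

∂Y/∂Z = 24Z^3 > 0 (assuming positive values)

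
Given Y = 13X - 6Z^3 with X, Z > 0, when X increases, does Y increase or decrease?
Y increases

Taking the partial derivative:
∂Y/∂X = 13

∂Y/∂X = 13 > 0 (assuming positive values)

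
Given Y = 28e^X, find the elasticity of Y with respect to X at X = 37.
Elasticity = 37

Elasticity = (dY/dX) · (X/Y)

dY/dX = 28·e^X
At X = 37: dY/dX = 28·e^37, Y = 28·e^37

Elasticity = (28·e^37) · (37 / (28·e^37)) = 37

Interpretation: for a small percentage change in X, the percentage change in Y is approximately 37.00 times as large.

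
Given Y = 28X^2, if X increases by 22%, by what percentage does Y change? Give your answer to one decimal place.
48.8%

For Y = 28X^2:
If X → X(1 + 0.22)
Then Y → Y · (1 + 0.22)^2
     = Y · 1.4884

Percentage change = ((1 + 0.22)^2 − 1) × 100% ≈ 48.8%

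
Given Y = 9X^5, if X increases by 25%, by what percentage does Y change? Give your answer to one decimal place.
205.2%

For Y = 9X^5:
If X → X(1 + 0.25)
Then Y → Y · (1 + 0.25)^5
     ≈ Y · 3.0518

Percentage change = ((1 + 0.25)^5 − 1) × 100% ≈ 205.2%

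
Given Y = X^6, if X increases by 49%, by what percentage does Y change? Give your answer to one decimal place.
994.3%

For Y = X^6:
If X → X(1 + 0.49)
Then Y → Y · (1 + 0.49)^6
     ≈ Y · 10.9425

Percentage change = ((1 + 0.49)^6 − 1) × 100% ≈ 994.3%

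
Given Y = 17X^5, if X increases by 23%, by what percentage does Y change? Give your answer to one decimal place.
181.5%

For Y = 17X^5:
If X → X(1 + 0.23)
Then Y → Y · (1 + 0.23)^5
     ≈ Y · 2.8153

Percentage change = ((1 + 0.23)^5 − 1) × 100% ≈ 181.5%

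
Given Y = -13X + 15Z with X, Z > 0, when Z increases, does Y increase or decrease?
Y increases

Taking the partial derivative:
∂Y/∂Z = 15

∂Y/∂Z = 15 > 0 (assuming positive values)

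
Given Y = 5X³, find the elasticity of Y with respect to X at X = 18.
Elasticity = 3

Elasticity = (dY/dX) · (X/Y)

dY/dX = 15·X²
At X = 18: dY/dX = 4860, Y = 29160

Elasticity = 4860 · (18 / 29160) = 3

Interpretation: for a small percentage change in X, the percentage change in Y is approximately 3.00 times as large.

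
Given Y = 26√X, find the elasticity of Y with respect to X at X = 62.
Elasticity = 1/2

Elasticity = (dY/dX) · (X/Y)

dY/dX = 13/√X
At X = 62: dY/dX = 13·√62/62, Y = 26·√62

Elasticity = (13·√62/62) · (62 / (26·√62)) = 1/2

Interpretation: for a small percentage change in X, the percentage change in Y is approximately 0.50 times as large.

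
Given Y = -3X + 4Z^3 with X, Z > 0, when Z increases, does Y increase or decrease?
Y increases

Taking the partial derivative:
∂Y/∂Z = 12Z^2

∂Y/∂Z = 12Z^2 > 0 (assuming positive values)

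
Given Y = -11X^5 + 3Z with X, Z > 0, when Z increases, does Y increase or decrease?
Y increases

Taking the partial derivative:
∂Y/∂Z = 3

∂Y/∂Z = 3 > 0 (assuming positive values)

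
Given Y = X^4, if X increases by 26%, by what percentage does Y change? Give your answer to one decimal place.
152.0%

For Y = X^4:
If X → X(1 + 0.26)
Then Y → Y · (1 + 0.26)^4
     ≈ Y · 2.5205

Percentage change = ((1 + 0.26)^4 − 1) × 100% ≈ 152.0%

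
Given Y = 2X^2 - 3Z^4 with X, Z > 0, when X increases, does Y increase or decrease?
Y increases

Taking the partial derivative:
∂Y/∂X = 4X

∂Y/∂X = 4X > 0 (assuming positive values)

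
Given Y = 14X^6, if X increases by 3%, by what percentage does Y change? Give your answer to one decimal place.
19.4%

For Y = 14X^6:
If X → X(1 + 0.03)
Then Y → Y · (1 + 0.03)^6
     ≈ Y · 1.1941

Percentage change = ((1 + 0.03)^6 − 1) × 100% ≈ 19.4%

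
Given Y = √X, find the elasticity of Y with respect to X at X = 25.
Elasticity = 1/2

Elasticity = (dY/dX) · (X/Y)

dY/dX = 1/(2·√X)
At X = 25: dY/dX = 1/10, Y = 5

Elasticity = (1/10) · (25 / 5) = 1/2

Interpretation: for a small percentage change in X, the percentage change in Y is approximately 0.50 times as large.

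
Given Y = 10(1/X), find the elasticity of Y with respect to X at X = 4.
Elasticity = -1

Elasticity = (dY/dX) · (X/Y)

dY/dX = -10/X²
At X = 4: dY/dX = -5/8, Y = 5/2

Elasticity = (-5/8) · (4 / (5/2)) = -1

Interpretation: for a small percentage change in X, the percentage change in Y is approximately -1.00 times as large.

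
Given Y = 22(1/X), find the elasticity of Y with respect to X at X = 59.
Elasticity = -1

Elasticity = (dY/dX) · (X/Y)

dY/dX = -22/X²
At X = 59: dY/dX = -22/3481, Y = 22/59

Elasticity = (-22/3481) · (59 / (22/59)) = -1

Interpretation: for a small percentage change in X, the percentage change in Y is approximately -1.00 times as large.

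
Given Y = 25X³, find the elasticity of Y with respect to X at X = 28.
Elasticity = 3

Elasticity = (dY/dX) · (X/Y)

dY/dX = 75·X²
At X = 28: dY/dX = 58800, Y = 548800

Elasticity = 58800 · (28 / 548800) = 3

Interpretation: for a small percentage change in X, the percentage change in Y is approximately 3.00 times as large.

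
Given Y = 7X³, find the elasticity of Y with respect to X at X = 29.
Elasticity = 3

Elasticity = (dY/dX) · (X/Y)

dY/dX = 21·X²
At X = 29: dY/dX = 17661, Y = 170723

Elasticity = 17661 · (29 / 170723) = 3

Interpretation: for a small percentage change in X, the percentage change in Y is approximately 3.00 times as large.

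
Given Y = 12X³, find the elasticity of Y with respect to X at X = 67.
Elasticity = 3

Elasticity = (dY/dX) · (X/Y)

dY/dX = 36·X²
At X = 67: dY/dX = 161604, Y = 3609156

Elasticity = 161604 · (67 / 3609156) = 3

Interpretation: for a small percentage change in X, the percentage change in Y is approximately 3.00 times as large.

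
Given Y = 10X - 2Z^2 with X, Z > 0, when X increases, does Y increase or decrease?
Y increases

Taking the partial derivative:
∂Y/∂X = 10

∂Y/∂X = 10 > 0 (assuming positive values)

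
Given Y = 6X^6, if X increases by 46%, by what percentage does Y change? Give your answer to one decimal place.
868.5%

For Y = 6X^6:
If X → X(1 + 0.46)
Then Y → Y · (1 + 0.46)^6
     ≈ Y · 9.6854

Percentage change = ((1 + 0.46)^6 − 1) × 100% ≈ 868.5%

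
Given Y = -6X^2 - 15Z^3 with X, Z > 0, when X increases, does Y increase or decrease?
Y decreases

Taking the partial derivative:
∂Y/∂X = -12X

∂Y/∂X = -12X < 0 (assuming positive values)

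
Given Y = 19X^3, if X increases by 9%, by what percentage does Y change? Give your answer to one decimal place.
29.5%

For Y = 19X^3:
If X → X(1 + 0.09)
Then Y → Y · (1 + 0.09)^3
     ≈ Y · 1.2950

Percentage change = ((1 + 0.09)^3 − 1) × 100% ≈ 29.5%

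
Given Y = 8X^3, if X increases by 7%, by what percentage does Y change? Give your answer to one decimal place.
22.5%

For Y = 8X^3:
If X → X(1 + 0.07)
Then Y → Y · (1 + 0.07)^3
     ≈ Y · 1.2250

Percentage change = ((1 + 0.07)^3 − 1) × 100% ≈ 22.5%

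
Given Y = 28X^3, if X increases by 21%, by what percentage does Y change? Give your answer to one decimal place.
77.2%

For Y = 28X^3:
If X → X(1 + 0.21)
Then Y → Y · (1 + 0.21)^3
     ≈ Y · 1.7716

Percentage change = ((1 + 0.21)^3 − 1) × 100% ≈ 77.2%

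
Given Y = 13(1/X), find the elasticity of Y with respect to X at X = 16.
Elasticity = -1

Elasticity = (dY/dX) · (X/Y)

dY/dX = -13/X²
At X = 16: dY/dX = -13/256, Y = 13/16

Elasticity = (-13/256) · (16 / (13/16)) = -1

Interpretation: for a small percentage change in X, the percentage change in Y is approximately -1.00 times as large.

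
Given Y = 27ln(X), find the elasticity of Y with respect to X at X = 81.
Elasticity = 1/ln(81) ≈ 0.2276

Elasticity = (dY/dX) · (X/Y)

dY/dX = 27/X
At X = 81: dY/dX = 1/3, Y = 27·ln(81)

Elasticity = (1/3) · (81 / (27·ln(81))) = 1/ln(81) ≈ 0.2276

Interpretation: for a small percentage change in X, the percentage change in Y is approximately 0.23 times as large.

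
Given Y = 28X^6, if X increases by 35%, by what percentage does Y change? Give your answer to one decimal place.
505.3%

For Y = 28X^6:
If X → X(1 + 0.35)
Then Y → Y · (1 + 0.35)^6
     ≈ Y · 6.0534

Percentage change = ((1 + 0.35)^6 − 1) × 100% ≈ 505.3%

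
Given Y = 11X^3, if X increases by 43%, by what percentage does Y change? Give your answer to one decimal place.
192.4%

For Y = 11X^3:
If X → X(1 + 0.43)
Then Y → Y · (1 + 0.43)^3
     ≈ Y · 2.9242

Percentage change = ((1 + 0.43)^3 − 1) × 100% ≈ 192.4%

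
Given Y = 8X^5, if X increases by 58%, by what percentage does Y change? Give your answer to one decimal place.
884.7%

For Y = 8X^5:
If X → X(1 + 0.58)
Then Y → Y · (1 + 0.58)^5
     ≈ Y · 9.8466

Percentage change = ((1 + 0.58)^5 − 1) × 100% ≈ 884.7%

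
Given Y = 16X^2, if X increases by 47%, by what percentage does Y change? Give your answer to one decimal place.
116.1%

For Y = 16X^2:
If X → X(1 + 0.47)
Then Y → Y · (1 + 0.47)^2
     = Y · 2.1609

Percentage change = ((1 + 0.47)^2 − 1) × 100% ≈ 116.1%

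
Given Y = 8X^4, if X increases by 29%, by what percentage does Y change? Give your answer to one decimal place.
176.9%

For Y = 8X^4:
If X → X(1 + 0.29)
Then Y → Y · (1 + 0.29)^4
     ≈ Y · 2.7692

Percentage change = ((1 + 0.29)^4 − 1) × 100% ≈ 176.9%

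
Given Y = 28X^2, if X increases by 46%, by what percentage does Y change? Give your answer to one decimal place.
113.2%

For Y = 28X^2:
If X → X(1 + 0.46)
Then Y → Y · (1 + 0.46)^2
     = Y · 2.1316

Percentage change = ((1 + 0.46)^2 − 1) × 100% ≈ 113.2%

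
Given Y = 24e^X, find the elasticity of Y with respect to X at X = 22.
Elasticity = 22

Elasticity = (dY/dX) · (X/Y)

dY/dX = 24·e^X
At X = 22: dY/dX = 24·e^22, Y = 24·e^22

Elasticity = (24·e^22) · (22 / (24·e^22)) = 22

Interpretation: for a small percentage change in X, the percentage change in Y is approximately 22.00 times as large.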